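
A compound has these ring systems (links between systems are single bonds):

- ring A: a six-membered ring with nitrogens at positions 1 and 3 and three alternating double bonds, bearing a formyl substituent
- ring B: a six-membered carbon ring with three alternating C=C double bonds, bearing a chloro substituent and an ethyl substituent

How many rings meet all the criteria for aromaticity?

Ring A is fully conjugated (every ring atom contributes a p orbital); 3 ring double bonds give 6 π electrons. Since 6 = 4n+2 (n=1), ring A is aromatic (pyrimidine).
Ring B is fully conjugated (every ring atom contributes a p orbital); 3 ring double bonds give 6 π electrons. 6 = 4(1)+2, so ring B is aromatic (benzene).
Aromatic: A, B. Total: 2.

2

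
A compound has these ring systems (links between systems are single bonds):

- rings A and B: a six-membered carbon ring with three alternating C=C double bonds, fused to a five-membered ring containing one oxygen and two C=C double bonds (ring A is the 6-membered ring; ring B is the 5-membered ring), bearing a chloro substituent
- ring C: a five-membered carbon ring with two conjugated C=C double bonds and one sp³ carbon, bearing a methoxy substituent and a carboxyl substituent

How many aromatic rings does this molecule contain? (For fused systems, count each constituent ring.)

2

Rings A and B form a fused bicyclic system (with one oxygen) with 9 sp² atoms and 10 π electrons from ring double bonds plus a heteroatom lone pair. 10 = 4(2)+2, so the system is aromatic and both rings count as aromatic (benzofuran).
Ring C has one sp³ carbon, so it is not fully conjugated — not aromatic (cyclopentadiene).
Aromatic: A, B. Total: 2.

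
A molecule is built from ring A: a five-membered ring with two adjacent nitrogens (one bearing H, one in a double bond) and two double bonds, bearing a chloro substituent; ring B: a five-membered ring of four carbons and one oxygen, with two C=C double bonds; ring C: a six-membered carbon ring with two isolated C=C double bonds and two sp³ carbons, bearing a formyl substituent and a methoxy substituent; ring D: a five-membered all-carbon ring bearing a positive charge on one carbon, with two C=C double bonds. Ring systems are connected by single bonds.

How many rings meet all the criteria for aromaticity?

2

Ring A is planar and fully conjugated; 2 ring double bonds (4 π electrons) plus a heteroatom lone pair (2) give 6 π electrons. 6 = 4(1)+2, so ring A is aromatic (pyrazole).
Ring B is planar and fully conjugated; 2 ring double bonds (4 π electrons) plus a heteroatom lone pair (2) give 6 π electrons. Since 6 = 4n+2 (n=1), ring B is aromatic (furan).
Ring C has two sp³ carbons, so it is not fully conjugated — not aromatic (1,4-cyclohexadiene).
Ring D has only sp² ring atoms; a planar conformation would have a fully conjugated π system of 4 electrons. But 4 = 4(1), which is 4n not 4n+2, so ring D is not aromatic (cyclopentadienyl cation).
Aromatic: A, B. Total: 2.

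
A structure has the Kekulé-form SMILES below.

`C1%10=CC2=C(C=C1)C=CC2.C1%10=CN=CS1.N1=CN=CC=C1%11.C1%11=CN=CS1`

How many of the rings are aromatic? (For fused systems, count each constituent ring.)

The SMILES encodes a six-membered carbon ring with three alternating C=C double bonds, fused to a five-membered carbon ring containing one C=C double bond and one sp³ carbon; a five-membered ring with a sulfur at position 1 and a nitrogen at position 3 (in a C=N bond), with two double bonds; a six-membered ring with nitrogens at positions 1 and 3 and three alternating double bonds; a five-membered ring with a sulfur at position 1 and a nitrogen at position 3 (in a C=N bond), with two double bonds.
The 6-membered ring is fully conjugated (every ring atom contributes a p orbital); 3 ring double bonds give 6 π electrons. That satisfies 4n+2 with n=1, so it is aromatic (benzene ring).
The 5-membered ring has one sp³ carbon, so it is not fully conjugated — not aromatic (cyclopentene ring).
The 5-membered ring with one sulfur and one =N– is planar and fully conjugated; 2 ring double bonds (4 π electrons) plus a heteroatom lone pair (2) give 6 π electrons. 6 = 4(1)+2, so it is aromatic (thiazole).
The 6-membered ring with two nitrogens (1,3) has a continuous p-orbital overlap around the ring; 3 ring double bonds give 6 π electrons. 6 = 4(1)+2, so it is aromatic (pyrimidine).
The second 5-membered ring with one sulfur and one =N– has a continuous p-orbital overlap around the ring; 2 ring double bonds (4 π electrons) plus a heteroatom lone pair (2) give 6 π electrons. 6 = 4(1)+2, so it is aromatic (thiazole).
4 of the 5 rings are aromatic. Total: 4.

4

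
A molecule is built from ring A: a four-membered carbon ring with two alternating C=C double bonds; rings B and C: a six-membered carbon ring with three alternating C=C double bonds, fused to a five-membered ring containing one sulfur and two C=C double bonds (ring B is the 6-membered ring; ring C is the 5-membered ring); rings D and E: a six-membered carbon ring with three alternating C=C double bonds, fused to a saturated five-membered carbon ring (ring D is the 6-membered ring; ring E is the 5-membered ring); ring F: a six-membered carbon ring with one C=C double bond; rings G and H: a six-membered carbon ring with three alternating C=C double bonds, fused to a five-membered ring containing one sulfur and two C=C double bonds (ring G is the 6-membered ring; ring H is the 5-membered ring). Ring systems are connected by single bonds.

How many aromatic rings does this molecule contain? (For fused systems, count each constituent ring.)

Ring A has only sp² ring atoms; a planar conformation would have a fully conjugated π system of 4 electrons. But 4 = 4(1), which is 4n not 4n+2, so ring A is not aromatic (cyclobutadiene) — cyclobutadiene is antiaromatic and distorts to a rectangle.
Rings B and C form a fused bicyclic system (with one sulfur) with 9 sp² atoms and 10 π electrons from ring double bonds plus a heteroatom lone pair. 10 = 4(2)+2, so the system is aromatic and both rings count as aromatic (benzothiophene).
Ring D is planar and fully conjugated; 3 ring double bonds give 6 π electrons. That satisfies 4n+2 with n=1, so ring D is aromatic (benzene ring).
Ring E has three sp³ carbons, so it is not fully conjugated — not aromatic (cyclopentane ring).
Ring F has four sp³ carbons, so it is not fully conjugated — not aromatic (cyclohexene).
Rings G and H form a fused bicyclic system (with one sulfur) with 9 sp² atoms and 10 π electrons from ring double bonds plus a heteroatom lone pair. 10 = 4(2)+2, so the system is aromatic and both rings count as aromatic (benzothiophene).
Aromatic: B, C, D, G, H. Total: 5.

5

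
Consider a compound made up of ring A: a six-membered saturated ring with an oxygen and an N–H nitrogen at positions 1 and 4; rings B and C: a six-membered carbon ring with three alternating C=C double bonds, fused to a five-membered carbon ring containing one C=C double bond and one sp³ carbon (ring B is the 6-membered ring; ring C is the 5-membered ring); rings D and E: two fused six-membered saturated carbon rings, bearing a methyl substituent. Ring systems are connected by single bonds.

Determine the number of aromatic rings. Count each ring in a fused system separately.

1

Ring A has only sp³ atoms, so it is not fully conjugated — not aromatic (morpholine).
Ring B is planar and fully conjugated; 3 ring double bonds give 6 π electrons. That satisfies 4n+2 with n=1, so ring B is aromatic (benzene ring).
Ring C has one sp³ carbon, so it is not fully conjugated — not aromatic (cyclopentene ring).
Ring D has only sp³ atoms, so it is not fully conjugated — not aromatic (cyclohexane ring).
Ring E has only sp³ atoms, so it is not fully conjugated — not aromatic (cyclohexane ring).
Aromatic: B. Total: 1.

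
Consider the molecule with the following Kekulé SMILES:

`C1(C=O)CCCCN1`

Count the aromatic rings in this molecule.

0

The SMILES encodes a six-membered saturated ring of five carbons and one N–H nitrogen.
The 6-membered ring with one N–H has only sp³ atoms, so it is not fully conjugated — not aromatic (piperidine).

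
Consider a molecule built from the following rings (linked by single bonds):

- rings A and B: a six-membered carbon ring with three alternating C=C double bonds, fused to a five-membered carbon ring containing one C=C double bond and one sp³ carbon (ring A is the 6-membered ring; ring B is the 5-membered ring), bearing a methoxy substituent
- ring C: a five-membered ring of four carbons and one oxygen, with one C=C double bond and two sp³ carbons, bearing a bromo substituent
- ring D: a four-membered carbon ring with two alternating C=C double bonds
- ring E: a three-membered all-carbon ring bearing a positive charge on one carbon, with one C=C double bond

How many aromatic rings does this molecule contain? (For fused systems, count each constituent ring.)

Ring A has a continuous p-orbital overlap around the ring; 3 ring double bonds give 6 π electrons. 6 = 4(1)+2, so ring A is aromatic (benzene ring).
Ring B has one sp³ carbon, so it is not fully conjugated — not aromatic (cyclopentene ring).
Ring C has two sp³ carbons, so it is not fully conjugated — not aromatic (2,3-dihydrofuran).
Ring D has only sp² ring atoms; a planar conformation would have a fully conjugated π system of 4 electrons. But 4 = 4(1), which is 4n not 4n+2, so ring D is not aromatic (cyclobutadiene) — cyclobutadiene is antiaromatic and distorts to a rectangle.
Ring E has a continuous p-orbital overlap around the ring; 1 ring double bond (2 π electrons) plus the carbocation's empty p orbital (0, but keeps the ring conjugated) give 2 π electrons. That satisfies 4n+2 with n=0, so ring E is aromatic (cyclopropenyl cation).
Aromatic: A, E. Total: 2.

2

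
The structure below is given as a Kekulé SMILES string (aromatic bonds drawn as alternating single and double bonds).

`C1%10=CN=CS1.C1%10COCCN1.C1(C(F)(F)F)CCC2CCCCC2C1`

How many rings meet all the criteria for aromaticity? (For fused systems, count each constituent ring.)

The SMILES encodes a five-membered ring with a sulfur at position 1 and a nitrogen at position 3 (in a C=N bond), with two double bonds; a six-membered saturated ring with an oxygen and an N–H nitrogen at positions 1 and 4; two fused six-membered saturated carbon rings.
The 5-membered ring with one sulfur and one =N– is fully conjugated (every ring atom contributes a p orbital); 2 ring double bonds (4 π electrons) plus a heteroatom lone pair (2) give 6 π electrons. 6 = 4(1)+2, so it is aromatic (thiazole).
The 6-membered ring with one oxygen and one N–H (1,4) has only sp³ atoms, so it is not fully conjugated — not aromatic (morpholine).
The 6-membered ring has only sp³ atoms, so it is not fully conjugated — not aromatic (cyclohexane ring).
The second 6-membered ring has only sp³ atoms, so it is not fully conjugated — not aromatic (cyclohexane ring).
1 of the 4 rings is aromatic. Total: 1.

1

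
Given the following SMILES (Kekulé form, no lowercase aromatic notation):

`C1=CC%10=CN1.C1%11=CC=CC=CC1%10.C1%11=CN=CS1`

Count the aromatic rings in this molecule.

2

The SMILES encodes a five-membered ring of four carbons and one nitrogen bearing a hydrogen, with two C=C double bonds; a seven-membered carbon ring with three C=C double bonds and one sp³ carbon; a five-membered ring with a sulfur at position 1 and a nitrogen at position 3 (in a C=N bond), with two double bonds.
The 5-membered ring with one N–H has a continuous p-orbital overlap around the ring; 2 ring double bonds (4 π electrons) plus a heteroatom lone pair (2) give 6 π electrons. That satisfies 4n+2 with n=1, so it is aromatic (pyrrole).
The 7-membered ring has one sp³ carbon, so it is not fully conjugated — not aromatic (cycloheptatriene).
The 5-membered ring with one sulfur and one =N– is fully conjugated (every ring atom contributes a p orbital); 2 ring double bonds (4 π electrons) plus a heteroatom lone pair (2) give 6 π electrons. That satisfies 4n+2 with n=1, so it is aromatic (thiazole).
2 of the 3 rings are aromatic. Total: 2.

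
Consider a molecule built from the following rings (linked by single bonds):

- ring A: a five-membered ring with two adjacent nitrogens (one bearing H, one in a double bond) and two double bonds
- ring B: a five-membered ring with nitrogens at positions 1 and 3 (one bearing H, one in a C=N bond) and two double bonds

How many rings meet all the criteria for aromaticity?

Ring A has a continuous p-orbital overlap around the ring; 2 ring double bonds (4 π electrons) plus a heteroatom lone pair (2) give 6 π electrons. 6 = 4(1)+2, so ring A is aromatic (pyrazole).
Ring B is planar and fully conjugated; 2 ring double bonds (4 π electrons) plus a heteroatom lone pair (2) give 6 π electrons. Since 6 = 4n+2 (n=1), ring B is aromatic (imidazole).
Aromatic: A, B. Total: 2.

2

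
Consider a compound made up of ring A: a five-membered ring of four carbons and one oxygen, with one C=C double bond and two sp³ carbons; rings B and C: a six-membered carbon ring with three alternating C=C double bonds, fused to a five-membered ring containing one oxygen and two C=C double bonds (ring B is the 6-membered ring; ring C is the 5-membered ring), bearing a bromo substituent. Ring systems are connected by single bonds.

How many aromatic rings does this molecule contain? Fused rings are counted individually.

Ring A has two sp³ carbons, so it is not fully conjugated — not aromatic (2,3-dihydrofuran).
Rings B and C form a fused bicyclic system (with one oxygen) with 9 sp² atoms and 10 π electrons from ring double bonds plus a heteroatom lone pair. 10 = 4(2)+2, so the system is aromatic and both rings count as aromatic (benzofuran).
Aromatic: B, C. Total: 2.

2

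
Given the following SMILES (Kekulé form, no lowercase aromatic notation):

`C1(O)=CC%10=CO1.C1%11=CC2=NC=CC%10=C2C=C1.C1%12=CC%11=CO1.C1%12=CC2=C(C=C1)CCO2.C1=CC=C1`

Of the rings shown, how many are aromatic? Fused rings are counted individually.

The SMILES encodes a five-membered ring of four carbons and one oxygen, with two C=C double bonds; two fused six-membered rings, each with three alternating double bonds; one ring is all carbon and the other has one ring nitrogen; a five-membered ring of four carbons and one oxygen, with two C=C double bonds; a six-membered carbon ring with three alternating C=C double bonds, fused to a five-membered ring containing one oxygen and two sp³ carbons; a four-membered carbon ring with two alternating C=C double bonds.
The 5-membered ring with one oxygen has a continuous p-orbital overlap around the ring; 2 ring double bonds (4 π electrons) plus a heteroatom lone pair (2) give 6 π electrons. Since 6 = 4n+2 (n=1), it is aromatic (furan).
The fused 6/6-membered bicyclic (with one nitrogen) is a single π system with 10 sp² atoms and 10 π electrons from ring double bonds. 10 = 4(2)+2, so the system is aromatic and both rings count as aromatic (quinoline).
The second 5-membered ring with one oxygen is planar and fully conjugated; 2 ring double bonds (4 π electrons) plus a heteroatom lone pair (2) give 6 π electrons. 6 = 4(1)+2, so it is aromatic (furan).
The 6-membered ring is fully conjugated (every ring atom contributes a p orbital); 3 ring double bonds give 6 π electrons. Since 6 = 4n+2 (n=1), it is aromatic (benzene ring).
The third 5-membered ring with one oxygen has two sp³ carbons, so it is not fully conjugated — not aromatic (oxolane ring).
The 4-membered ring has only sp² ring atoms; a planar conformation would have a fully conjugated π system of 4 electrons. But 4 = 4(1), which is 4n not 4n+2, so it is not aromatic (cyclobutadiene) — cyclobutadiene is antiaromatic and distorts to a rectangle.
5 of the 7 rings are aromatic. Total: 5.

5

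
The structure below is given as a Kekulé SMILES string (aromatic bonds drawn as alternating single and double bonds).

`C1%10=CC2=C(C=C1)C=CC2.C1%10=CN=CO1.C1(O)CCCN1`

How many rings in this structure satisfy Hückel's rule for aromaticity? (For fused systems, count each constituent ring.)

2

The SMILES encodes a six-membered carbon ring with three alternating C=C double bonds, fused to a five-membered carbon ring containing one C=C double bond and one sp³ carbon; a five-membered ring with an oxygen at position 1 and a nitrogen at position 3 (in a C=N bond), with two double bonds; a five-membered saturated ring of four carbons and one N–H nitrogen.
The 6-membered ring is fully conjugated (every ring atom contributes a p orbital); 3 ring double bonds give 6 π electrons. 6 = 4(1)+2, so it is aromatic (benzene ring).
The 5-membered ring has one sp³ carbon, so it is not fully conjugated — not aromatic (cyclopentene ring).
The 5-membered ring with one oxygen and one =N– is planar and fully conjugated; 2 ring double bonds (4 π electrons) plus a heteroatom lone pair (2) give 6 π electrons. That satisfies 4n+2 with n=1, so it is aromatic (oxazole).
The 5-membered ring with one N–H has only sp³ atoms, so it is not fully conjugated — not aromatic (pyrrolidine).
2 of the 4 rings are aromatic. Total: 2.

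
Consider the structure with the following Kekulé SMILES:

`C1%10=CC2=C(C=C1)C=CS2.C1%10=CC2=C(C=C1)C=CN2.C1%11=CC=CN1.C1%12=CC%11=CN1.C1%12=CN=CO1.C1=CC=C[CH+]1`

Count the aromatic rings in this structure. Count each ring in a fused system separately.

7

The SMILES encodes a six-membered carbon ring with three alternating C=C double bonds, fused to a five-membered ring containing one sulfur and two C=C double bonds; a six-membered carbon ring with three alternating C=C double bonds, fused to a five-membered ring containing one N–H nitrogen and two C=C double bonds; a five-membered ring of four carbons and one nitrogen bearing a hydrogen, with two C=C double bonds; a five-membered ring of four carbons and one nitrogen bearing a hydrogen, with two C=C double bonds; a five-membered ring with an oxygen at position 1 and a nitrogen at position 3 (in a C=N bond), with two double bonds; a five-membered all-carbon ring bearing a positive charge on one carbon, with two C=C double bonds.
The fused 6/5-membered bicyclic (with one sulfur) is a single π system with 9 sp² atoms and 10 π electrons from ring double bonds plus a heteroatom lone pair. 10 = 4(2)+2, so the system is aromatic and both rings count as aromatic (benzothiophene).
The fused 6/5-membered bicyclic (with one N–H) is a single π system with 9 sp² atoms and 10 π electrons from ring double bonds plus a heteroatom lone pair. 10 = 4(2)+2, so the system is aromatic and both rings count as aromatic (indole).
The 5-membered ring with one N–H is fully conjugated (every ring atom contributes a p orbital); 2 ring double bonds (4 π electrons) plus a heteroatom lone pair (2) give 6 π electrons. 6 = 4(1)+2, so it is aromatic (pyrrole).
The second 5-membered ring with one N–H has a continuous p-orbital overlap around the ring; 2 ring double bonds (4 π electrons) plus a heteroatom lone pair (2) give 6 π electrons. Since 6 = 4n+2 (n=1), it is aromatic (pyrrole).
The 5-membered ring with one oxygen and one =N– has a continuous p-orbital overlap around the ring; 2 ring double bonds (4 π electrons) plus a heteroatom lone pair (2) give 6 π electrons. 6 = 4(1)+2, so it is aromatic (oxazole).
The 5-membered ring has only sp² ring atoms; a planar conformation would have a fully conjugated π system of 4 electrons. But 4 = 4(1), which is 4n not 4n+2, so it is not aromatic (cyclopentadienyl cation).
7 of the 8 rings are aromatic. Total: 7.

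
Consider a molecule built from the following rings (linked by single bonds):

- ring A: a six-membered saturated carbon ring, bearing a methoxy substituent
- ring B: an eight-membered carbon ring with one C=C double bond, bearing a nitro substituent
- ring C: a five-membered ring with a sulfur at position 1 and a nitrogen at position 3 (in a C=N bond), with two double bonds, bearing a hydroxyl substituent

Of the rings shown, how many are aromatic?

1

Ring A has only sp³ atoms, so it is not fully conjugated — not aromatic (cyclohexane).
Ring B has six sp³ carbons, so it is not fully conjugated — not aromatic (cyclooctene).
Ring C has a continuous p-orbital overlap around the ring; 2 ring double bonds (4 π electrons) plus a heteroatom lone pair (2) give 6 π electrons. 6 = 4(1)+2, so ring C is aromatic (thiazole).
Aromatic: C. Total: 1.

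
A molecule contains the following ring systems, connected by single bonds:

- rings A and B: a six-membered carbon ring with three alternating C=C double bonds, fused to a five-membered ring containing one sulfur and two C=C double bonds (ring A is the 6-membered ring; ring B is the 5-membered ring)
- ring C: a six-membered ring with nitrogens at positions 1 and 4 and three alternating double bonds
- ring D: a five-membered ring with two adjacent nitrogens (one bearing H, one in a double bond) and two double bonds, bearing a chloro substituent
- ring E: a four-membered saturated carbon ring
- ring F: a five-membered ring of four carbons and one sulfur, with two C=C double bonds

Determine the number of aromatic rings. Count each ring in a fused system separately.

Rings A and B form a fused bicyclic system (with one sulfur) with 9 sp² atoms and 10 π electrons from ring double bonds plus a heteroatom lone pair. 10 = 4(2)+2, so the system is aromatic and both rings count as aromatic (benzothiophene).
Ring C is planar and fully conjugated; 3 ring double bonds give 6 π electrons. 6 = 4(1)+2, so ring C is aromatic (pyrazine).
Ring D has a continuous p-orbital overlap around the ring; 2 ring double bonds (4 π electrons) plus a heteroatom lone pair (2) give 6 π electrons. That satisfies 4n+2 with n=1, so ring D is aromatic (pyrazole).
Ring E has only sp³ atoms, so it is not fully conjugated — not aromatic (cyclobutane).
Ring F is planar and fully conjugated; 2 ring double bonds (4 π electrons) plus a heteroatom lone pair (2) give 6 π electrons. Since 6 = 4n+2 (n=1), ring F is aromatic (thiophene).
Aromatic: A, B, C, D, F. Total: 5.

5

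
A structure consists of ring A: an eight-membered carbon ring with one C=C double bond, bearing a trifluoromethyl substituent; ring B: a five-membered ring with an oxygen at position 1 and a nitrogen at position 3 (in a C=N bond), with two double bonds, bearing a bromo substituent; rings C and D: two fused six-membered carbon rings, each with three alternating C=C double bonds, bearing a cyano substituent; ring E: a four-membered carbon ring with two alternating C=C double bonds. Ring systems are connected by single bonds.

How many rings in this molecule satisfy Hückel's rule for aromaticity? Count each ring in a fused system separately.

3

Ring A has six sp³ carbons, so it is not fully conjugated — not aromatic (cyclooctene).
Ring B has a continuous p-orbital overlap around the ring; 2 ring double bonds (4 π electrons) plus a heteroatom lone pair (2) give 6 π electrons. 6 = 4(1)+2, so ring B is aromatic (oxazole).
Rings C and D form a fused bicyclic system with 10 sp² atoms and 10 π electrons from ring double bonds. 10 = 4(2)+2, so the system is aromatic and both rings count as aromatic (naphthalene).
Ring E has only sp² ring atoms; a planar conformation would have a fully conjugated π system of 4 electrons. But 4 = 4(1), which is 4n not 4n+2, so ring E is not aromatic (cyclobutadiene) — cyclobutadiene is antiaromatic and distorts to a rectangle.
Aromatic: B, C, D. Total: 3.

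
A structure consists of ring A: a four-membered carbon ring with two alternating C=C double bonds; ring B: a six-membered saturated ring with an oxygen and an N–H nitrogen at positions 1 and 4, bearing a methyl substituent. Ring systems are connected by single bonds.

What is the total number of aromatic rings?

Ring A has only sp² ring atoms; a planar conformation would have a fully conjugated π system of 4 electrons. But 4 = 4(1), which is 4n not 4n+2, so ring A is not aromatic (cyclobutadiene) — cyclobutadiene is antiaromatic and distorts to a rectangle.
Ring B has only sp³ atoms, so it is not fully conjugated — not aromatic (morpholine).
No ring is aromatic. Total: 0.

0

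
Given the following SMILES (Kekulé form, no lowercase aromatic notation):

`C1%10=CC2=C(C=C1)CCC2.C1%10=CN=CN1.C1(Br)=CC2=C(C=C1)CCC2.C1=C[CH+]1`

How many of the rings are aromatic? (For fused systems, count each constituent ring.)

4

The SMILES encodes a six-membered carbon ring with three alternating C=C double bonds, fused to a saturated five-membered carbon ring; a five-membered ring with nitrogens at positions 1 and 3 (one bearing H, one in a C=N bond) and two double bonds; a six-membered carbon ring with three alternating C=C double bonds, fused to a saturated five-membered carbon ring; a three-membered all-carbon ring bearing a positive charge on one carbon, with one C=C double bond.
The 6-membered ring is planar and fully conjugated; 3 ring double bonds give 6 π electrons. Since 6 = 4n+2 (n=1), it is aromatic (benzene ring).
The 5-membered ring has three sp³ carbons, so it is not fully conjugated — not aromatic (cyclopentane ring).
The 5-membered ring with two nitrogens (one N–H, one =N–) has a continuous p-orbital overlap around the ring; 2 ring double bonds (4 π electrons) plus a heteroatom lone pair (2) give 6 π electrons. That satisfies 4n+2 with n=1, so it is aromatic (imidazole).
The second 6-membered ring is fully conjugated (every ring atom contributes a p orbital); 3 ring double bonds give 6 π electrons. Since 6 = 4n+2 (n=1), it is aromatic (benzene ring).
The second 5-membered ring has three sp³ carbons, so it is not fully conjugated — not aromatic (cyclopentane ring).
The 3-membered ring is fully conjugated (every ring atom contributes a p orbital); 1 ring double bond (2 π electrons) plus the carbocation's empty p orbital (0, but keeps the ring conjugated) give 2 π electrons. That satisfies 4n+2 with n=0, so it is aromatic (cyclopropenyl cation).
4 of the 6 rings are aromatic. Total: 4.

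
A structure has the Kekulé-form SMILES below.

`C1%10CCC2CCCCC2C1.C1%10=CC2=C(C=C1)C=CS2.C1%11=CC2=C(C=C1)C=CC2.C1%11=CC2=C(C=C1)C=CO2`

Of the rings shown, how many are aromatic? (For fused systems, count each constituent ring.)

5

The SMILES encodes two fused six-membered saturated carbon rings; a six-membered carbon ring with three alternating C=C double bonds, fused to a five-membered ring containing one sulfur and two C=C double bonds; a six-membered carbon ring with three alternating C=C double bonds, fused to a five-membered carbon ring containing one C=C double bond and one sp³ carbon; a six-membered carbon ring with three alternating C=C double bonds, fused to a five-membered ring containing one oxygen and two C=C double bonds.
The 6-membered ring has only sp³ atoms, so it is not fully conjugated — not aromatic (cyclohexane ring).
The second 6-membered ring has only sp³ atoms, so it is not fully conjugated — not aromatic (cyclohexane ring).
The fused 6/5-membered bicyclic (with one sulfur) is a single π system with 9 sp² atoms and 10 π electrons from ring double bonds plus a heteroatom lone pair. 10 = 4(2)+2, so the system is aromatic and both rings count as aromatic (benzothiophene).
The third 6-membered ring has a continuous p-orbital overlap around the ring; 3 ring double bonds give 6 π electrons. Since 6 = 4n+2 (n=1), it is aromatic (benzene ring).
The 5-membered ring has one sp³ carbon, so it is not fully conjugated — not aromatic (cyclopentene ring).
The fused 6/5-membered bicyclic (with one oxygen) is a single π system with 9 sp² atoms and 10 π electrons from ring double bonds plus a heteroatom lone pair. 10 = 4(2)+2, so the system is aromatic and both rings count as aromatic (benzofuran).
5 of the 8 rings are aromatic. Total: 5.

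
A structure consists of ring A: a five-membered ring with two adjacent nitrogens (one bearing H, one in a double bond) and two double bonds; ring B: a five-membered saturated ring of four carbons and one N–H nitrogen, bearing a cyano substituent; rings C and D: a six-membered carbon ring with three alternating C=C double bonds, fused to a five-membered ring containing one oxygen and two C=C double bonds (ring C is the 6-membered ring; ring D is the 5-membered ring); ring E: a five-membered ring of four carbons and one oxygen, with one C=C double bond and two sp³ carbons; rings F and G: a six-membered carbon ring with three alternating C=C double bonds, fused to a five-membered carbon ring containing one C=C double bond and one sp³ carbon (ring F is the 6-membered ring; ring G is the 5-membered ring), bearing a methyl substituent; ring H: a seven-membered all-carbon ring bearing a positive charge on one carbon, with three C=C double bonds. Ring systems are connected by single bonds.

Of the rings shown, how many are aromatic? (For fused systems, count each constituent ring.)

Ring A is planar and fully conjugated; 2 ring double bonds (4 π electrons) plus a heteroatom lone pair (2) give 6 π electrons. That satisfies 4n+2 with n=1, so ring A is aromatic (pyrazole).
Ring B has only sp³ atoms, so it is not fully conjugated — not aromatic (pyrrolidine).
Rings C and D form a fused bicyclic system (with one oxygen) with 9 sp² atoms and 10 π electrons from ring double bonds plus a heteroatom lone pair. 10 = 4(2)+2, so the system is aromatic and both rings count as aromatic (benzofuran).
Ring E has two sp³ carbons, so it is not fully conjugated — not aromatic (2,3-dihydrofuran).
Ring F has a continuous p-orbital overlap around the ring; 3 ring double bonds give 6 π electrons. Since 6 = 4n+2 (n=1), ring F is aromatic (benzene ring).
Ring G has one sp³ carbon, so it is not fully conjugated — not aromatic (cyclopentene ring).
Ring H is planar and fully conjugated; 3 ring double bonds (6 π electrons) plus the carbocation's empty p orbital (0, but keeps the ring conjugated) give 6 π electrons. 6 = 4(1)+2, so ring H is aromatic (tropylium cation).
Aromatic: A, C, D, F, H. Total: 5.

5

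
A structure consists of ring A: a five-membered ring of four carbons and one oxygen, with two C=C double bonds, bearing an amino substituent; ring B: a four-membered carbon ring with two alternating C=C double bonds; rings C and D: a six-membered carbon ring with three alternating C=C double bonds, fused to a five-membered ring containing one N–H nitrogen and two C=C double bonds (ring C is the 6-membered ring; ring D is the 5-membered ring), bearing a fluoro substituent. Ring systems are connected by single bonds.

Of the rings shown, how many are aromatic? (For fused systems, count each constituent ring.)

Ring A is fully conjugated (every ring atom contributes a p orbital); 2 ring double bonds (4 π electrons) plus a heteroatom lone pair (2) give 6 π electrons. Since 6 = 4n+2 (n=1), ring A is aromatic (furan).
Ring B has only sp² ring atoms; a planar conformation would have a fully conjugated π system of 4 electrons. But 4 = 4(1), which is 4n not 4n+2, so ring B is not aromatic (cyclobutadiene) — cyclobutadiene is antiaromatic and distorts to a rectangle.
Rings C and D form a fused bicyclic system (with one N–H) with 9 sp² atoms and 10 π electrons from ring double bonds plus a heteroatom lone pair. 10 = 4(2)+2, so the system is aromatic and both rings count as aromatic (indole).
Aromatic: A, C, D. Total: 3.

3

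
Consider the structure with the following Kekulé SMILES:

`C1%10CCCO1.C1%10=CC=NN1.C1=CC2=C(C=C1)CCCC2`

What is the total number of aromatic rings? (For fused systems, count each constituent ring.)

The SMILES encodes a five-membered saturated ring of four carbons and one oxygen; a five-membered ring with two adjacent nitrogens (one bearing H, one in a double bond) and two double bonds; a six-membered carbon ring with three alternating C=C double bonds, fused to a saturated six-membered carbon ring.
The 5-membered ring with one oxygen has only sp³ atoms, so it is not fully conjugated — not aromatic (tetrahydrofuran).
The 5-membered ring with two adjacent nitrogens (one N–H, one =N–) has a continuous p-orbital overlap around the ring; 2 ring double bonds (4 π electrons) plus a heteroatom lone pair (2) give 6 π electrons. Since 6 = 4n+2 (n=1), it is aromatic (pyrazole).
The 6-membered ring is fully conjugated (every ring atom contributes a p orbital); 3 ring double bonds give 6 π electrons. That satisfies 4n+2 with n=1, so it is aromatic (benzene ring).
The second 6-membered ring has four sp³ carbons, so it is not fully conjugated — not aromatic (cyclohexane ring).
2 of the 4 rings are aromatic. Total: 2.

2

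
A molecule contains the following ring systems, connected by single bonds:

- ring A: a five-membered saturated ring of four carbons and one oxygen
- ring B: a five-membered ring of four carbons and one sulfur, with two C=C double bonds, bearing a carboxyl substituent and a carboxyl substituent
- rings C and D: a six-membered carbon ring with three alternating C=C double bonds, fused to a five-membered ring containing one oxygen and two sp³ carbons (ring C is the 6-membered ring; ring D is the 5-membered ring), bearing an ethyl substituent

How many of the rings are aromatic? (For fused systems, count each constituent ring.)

2

Ring A has only sp³ atoms, so it is not fully conjugated — not aromatic (tetrahydrofuran).
Ring B has a continuous p-orbital overlap around the ring; 2 ring double bonds (4 π electrons) plus a heteroatom lone pair (2) give 6 π electrons. That satisfies 4n+2 with n=1, so ring B is aromatic (thiophene).
Ring C is fully conjugated (every ring atom contributes a p orbital); 3 ring double bonds give 6 π electrons. That satisfies 4n+2 with n=1, so ring C is aromatic (benzene ring).
Ring D has two sp³ carbons, so it is not fully conjugated — not aromatic (oxolane ring).
Aromatic: B, C. Total: 2.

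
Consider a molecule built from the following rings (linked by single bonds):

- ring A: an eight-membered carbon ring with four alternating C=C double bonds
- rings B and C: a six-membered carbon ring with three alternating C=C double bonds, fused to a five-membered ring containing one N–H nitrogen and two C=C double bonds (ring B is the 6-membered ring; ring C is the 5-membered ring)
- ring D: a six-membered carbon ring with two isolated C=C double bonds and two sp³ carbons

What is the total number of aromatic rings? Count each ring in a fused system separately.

2

Ring A has only sp² ring atoms; a planar conformation would have a fully conjugated π system of 8 electrons. But 8 = 4(2), which is 4n not 4n+2, so ring A is not aromatic (cyclooctatetraene) — cyclooctatetraene distorts into a non-planar tub to avoid antiaromaticity.
Rings B and C form a fused bicyclic system (with one N–H) with 9 sp² atoms and 10 π electrons from ring double bonds plus a heteroatom lone pair. 10 = 4(2)+2, so the system is aromatic and both rings count as aromatic (indole).
Ring D has two sp³ carbons, so it is not fully conjugated — not aromatic (1,4-cyclohexadiene).
Aromatic: B, C. Total: 2.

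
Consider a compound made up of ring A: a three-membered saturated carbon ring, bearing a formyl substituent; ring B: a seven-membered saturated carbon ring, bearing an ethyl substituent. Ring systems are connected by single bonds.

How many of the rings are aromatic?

Ring A has only sp³ atoms, so it is not fully conjugated — not aromatic (cyclopropane).
Ring B has only sp³ atoms, so it is not fully conjugated — not aromatic (cycloheptane).
No ring is aromatic. Total: 0.

0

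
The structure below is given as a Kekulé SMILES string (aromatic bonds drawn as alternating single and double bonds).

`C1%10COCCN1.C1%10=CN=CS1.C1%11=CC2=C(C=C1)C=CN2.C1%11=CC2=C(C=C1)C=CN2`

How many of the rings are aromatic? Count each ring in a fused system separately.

5

The SMILES encodes a six-membered saturated ring with an oxygen and an N–H nitrogen at positions 1 and 4; a five-membered ring with a sulfur at position 1 and a nitrogen at position 3 (in a C=N bond), with two double bonds; a six-membered carbon ring with three alternating C=C double bonds, fused to a five-membered ring containing one N–H nitrogen and two C=C double bonds; a six-membered carbon ring with three alternating C=C double bonds, fused to a five-membered ring containing one N–H nitrogen and two C=C double bonds.
The 6-membered ring with one oxygen and one N–H (1,4) has only sp³ atoms, so it is not fully conjugated — not aromatic (morpholine).
The 5-membered ring with one sulfur and one =N– is fully conjugated (every ring atom contributes a p orbital); 2 ring double bonds (4 π electrons) plus a heteroatom lone pair (2) give 6 π electrons. That satisfies 4n+2 with n=1, so it is aromatic (thiazole).
The fused 6/5-membered bicyclic (with one N–H) is a single π system with 9 sp² atoms and 10 π electrons from ring double bonds plus a heteroatom lone pair. 10 = 4(2)+2, so the system is aromatic and both rings count as aromatic (indole).
The fused 6/5-membered bicyclic (with one N–H) is a single π system with 9 sp² atoms and 10 π electrons from ring double bonds plus a heteroatom lone pair. 10 = 4(2)+2, so the system is aromatic and both rings count as aromatic (indole).
5 of the 6 rings are aromatic. Total: 5.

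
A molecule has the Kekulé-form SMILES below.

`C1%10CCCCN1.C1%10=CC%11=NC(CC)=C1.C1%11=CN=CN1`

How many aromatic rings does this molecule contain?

2

The SMILES encodes a six-membered saturated ring of five carbons and one N–H nitrogen; a six-membered ring of five carbons and one nitrogen with three alternating double bonds; a five-membered ring with nitrogens at positions 1 and 3 (one bearing H, one in a C=N bond) and two double bonds.
The 6-membered ring with one N–H has only sp³ atoms, so it is not fully conjugated — not aromatic (piperidine).
The 6-membered ring with one nitrogen is planar and fully conjugated; 3 ring double bonds give 6 π electrons. 6 = 4(1)+2, so it is aromatic (pyridine).
The 5-membered ring with two nitrogens (one N–H, one =N–) has a continuous p-orbital overlap around the ring; 2 ring double bonds (4 π electrons) plus a heteroatom lone pair (2) give 6 π electrons. That satisfies 4n+2 with n=1, so it is aromatic (imidazole).
2 of the 3 rings are aromatic. Total: 2.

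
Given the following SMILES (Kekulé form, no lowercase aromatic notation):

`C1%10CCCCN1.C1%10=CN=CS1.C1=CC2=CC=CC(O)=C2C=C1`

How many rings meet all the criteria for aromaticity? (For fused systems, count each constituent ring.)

The SMILES encodes a six-membered saturated ring of five carbons and one N–H nitrogen; a five-membered ring with a sulfur at position 1 and a nitrogen at position 3 (in a C=N bond), with two double bonds; two fused six-membered carbon rings, each with three alternating C=C double bonds.
The 6-membered ring with one N–H has only sp³ atoms, so it is not fully conjugated — not aromatic (piperidine).
The 5-membered ring with one sulfur and one =N– has a continuous p-orbital overlap around the ring; 2 ring double bonds (4 π electrons) plus a heteroatom lone pair (2) give 6 π electrons. Since 6 = 4n+2 (n=1), it is aromatic (thiazole).
The fused 6/6-membered bicyclic is a single π system with 10 sp² atoms and 10 π electrons from ring double bonds. 10 = 4(2)+2, so the system is aromatic and both rings count as aromatic (naphthalene).
3 of the 4 rings are aromatic. Total: 3.

3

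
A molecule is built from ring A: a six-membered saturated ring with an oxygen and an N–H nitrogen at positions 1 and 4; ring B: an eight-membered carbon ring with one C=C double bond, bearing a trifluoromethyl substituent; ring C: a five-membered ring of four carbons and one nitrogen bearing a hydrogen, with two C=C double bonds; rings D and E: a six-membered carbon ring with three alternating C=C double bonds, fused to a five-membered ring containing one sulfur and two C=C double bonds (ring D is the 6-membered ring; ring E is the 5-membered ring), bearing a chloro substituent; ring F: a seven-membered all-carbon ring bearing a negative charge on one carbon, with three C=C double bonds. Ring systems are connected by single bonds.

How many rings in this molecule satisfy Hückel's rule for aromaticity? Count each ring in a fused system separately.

Ring A has only sp³ atoms, so it is not fully conjugated — not aromatic (morpholine).
Ring B has six sp³ carbons, so it is not fully conjugated — not aromatic (cyclooctene).
Ring C is planar and fully conjugated; 2 ring double bonds (4 π electrons) plus a heteroatom lone pair (2) give 6 π electrons. Since 6 = 4n+2 (n=1), ring C is aromatic (pyrrole).
Rings D and E form a fused bicyclic system (with one sulfur) with 9 sp² atoms and 10 π electrons from ring double bonds plus a heteroatom lone pair. 10 = 4(2)+2, so the system is aromatic and both rings count as aromatic (benzothiophene).
Ring F has only sp² ring atoms; a planar conformation would have a fully conjugated π system of 8 electrons. But 8 = 4(2), which is 4n not 4n+2, so ring F is not aromatic (cycloheptatrienyl anion).
Aromatic: C, D, E. Total: 3.

3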